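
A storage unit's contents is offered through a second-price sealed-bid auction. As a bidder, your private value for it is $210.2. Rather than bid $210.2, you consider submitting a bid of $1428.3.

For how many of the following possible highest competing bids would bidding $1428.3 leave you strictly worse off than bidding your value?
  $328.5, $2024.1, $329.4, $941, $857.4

The deviation hurts exactly when the highest competing bid lies strictly between $210.2 and $1428.3 — overbidding then wins at a price above your value.
$328.5: inside the interval → strictly worse (loss $118.3).
$2024.1: above both → same outcome either way.
$329.4: inside the interval → strictly worse (loss $119.2).
$941: inside the interval → strictly worse (loss $730.8).
$857.4: inside the interval → strictly worse (loss $647.2).
Count: 4.

4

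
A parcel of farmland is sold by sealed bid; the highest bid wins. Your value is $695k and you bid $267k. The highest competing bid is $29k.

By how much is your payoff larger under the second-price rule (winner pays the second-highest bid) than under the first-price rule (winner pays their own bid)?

$238k

You have the highest bid, so you win under either rule.
Second-price: pay $29k → payoff $666k.
First-price: pay your own bid $267k → payoff $428k.
Difference = $666k − ($428k) = $238k.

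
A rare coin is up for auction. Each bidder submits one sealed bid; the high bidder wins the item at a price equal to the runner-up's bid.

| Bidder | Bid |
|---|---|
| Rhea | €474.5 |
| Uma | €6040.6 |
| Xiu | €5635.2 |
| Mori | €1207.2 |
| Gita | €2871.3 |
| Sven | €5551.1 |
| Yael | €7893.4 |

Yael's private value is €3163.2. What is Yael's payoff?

−€2877.4

Highest bid: Yael at €7893.4, so Yael wins.
Second-highest bid: Uma at €6040.6 — that is the price the winner pays.
Yael's payoff = value − price = €3163.2 − €6040.6 = −€2877.4.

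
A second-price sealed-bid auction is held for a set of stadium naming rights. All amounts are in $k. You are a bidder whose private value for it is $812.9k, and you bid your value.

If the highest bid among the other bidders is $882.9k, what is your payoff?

Your bid $812.9k is below the highest competing bid $882.9k, so you lose.
A losing bidder pays nothing and receives nothing: payoff = $0k.

$0k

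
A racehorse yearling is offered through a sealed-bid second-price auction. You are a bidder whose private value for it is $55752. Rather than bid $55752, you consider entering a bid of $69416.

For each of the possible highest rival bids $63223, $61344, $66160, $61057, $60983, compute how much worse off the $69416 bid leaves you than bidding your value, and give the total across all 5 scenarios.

The deviation costs you only when the competing bid falls strictly between $55752 and $69416; elsewhere both bids give the same outcome.
$63223: truthful payoff $0, deviation payoff −$7471 → loss $7471.
$61344: truthful payoff $0, deviation payoff −$5592 → loss $5592.
$66160: truthful payoff $0, deviation payoff −$10408 → loss $10408.
$61057: truthful payoff $0, deviation payoff −$5305 → loss $5305.
$60983: truthful payoff $0, deviation payoff −$5231 → loss $5231.
Total loss = $7471 + $5592 + $10408 + $5305 + $5231 = $34007.

$34007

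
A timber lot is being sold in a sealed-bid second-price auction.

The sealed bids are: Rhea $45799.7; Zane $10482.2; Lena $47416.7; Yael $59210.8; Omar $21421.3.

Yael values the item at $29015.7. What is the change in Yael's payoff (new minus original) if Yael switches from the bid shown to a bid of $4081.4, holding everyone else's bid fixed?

$18401

The highest bid among the other bidders is $47416.7; Yael's bid doesn't change that.
Original bid $59210.8: Yael is highest, pays the top rival bid $47416.7; payoff $29015.7 − $47416.7 = −$18401.
Alternative bid $4081.4: Yael is not highest (top rival bid is $47416.7); payoff $0.
Change in payoff = $0 − (−$18401) = $18401.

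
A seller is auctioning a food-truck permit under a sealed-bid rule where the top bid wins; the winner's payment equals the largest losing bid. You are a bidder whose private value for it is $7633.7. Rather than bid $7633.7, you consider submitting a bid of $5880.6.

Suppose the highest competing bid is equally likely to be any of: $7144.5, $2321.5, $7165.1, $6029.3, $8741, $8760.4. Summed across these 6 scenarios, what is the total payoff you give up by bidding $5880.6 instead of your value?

The deviation costs you only when the competing bid falls strictly between $5880.6 and $7633.7; elsewhere both bids give the same outcome.
$7144.5: truthful payoff $489.2, deviation payoff $0 → loss $489.2.
$2321.5: outcomes coincide → loss $0.
$7165.1: truthful payoff $468.6, deviation payoff $0 → loss $468.6.
$6029.3: truthful payoff $1604.4, deviation payoff $0 → loss $1604.4.
$8741: outcomes coincide → loss $0.
$8760.4: outcomes coincide → loss $0.
Total loss = $489.2 + $468.6 + $1604.4 = $2562.2.
Truthful bidding weakly dominates here: raising your bid can only win items priced above your value, and lowering it can only forfeit items priced below.

$2562.2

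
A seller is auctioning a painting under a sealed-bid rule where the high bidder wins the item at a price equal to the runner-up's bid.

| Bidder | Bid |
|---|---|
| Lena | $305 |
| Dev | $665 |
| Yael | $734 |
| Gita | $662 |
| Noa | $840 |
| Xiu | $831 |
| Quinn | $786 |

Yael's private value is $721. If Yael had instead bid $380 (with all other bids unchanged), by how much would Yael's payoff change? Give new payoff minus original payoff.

$0

The highest bid among the other bidders is $840; Yael's bid doesn't change that.
Original bid $734: Yael is not highest (top rival bid is $840); payoff $0.
Alternative bid $380: Yael is not highest (top rival bid is $840); payoff $0.
Change in payoff = $0 − ($0) = $0.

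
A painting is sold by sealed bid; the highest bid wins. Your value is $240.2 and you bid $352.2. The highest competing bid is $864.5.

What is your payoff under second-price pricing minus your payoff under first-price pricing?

Your bid $352.2 is below $864.5, so you lose under either rule.
Payoff is $0 in both cases; difference = $0.

$0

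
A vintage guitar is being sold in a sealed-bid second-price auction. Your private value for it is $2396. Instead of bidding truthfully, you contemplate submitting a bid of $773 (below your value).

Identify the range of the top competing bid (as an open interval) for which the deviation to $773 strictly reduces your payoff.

If the competing bid is below $773, both bids win at the same price — no difference.
If it is above $2396, both bids lose — no difference.
If it lies strictly between $773 and $2396, bidding your value wins at a price below your value (positive payoff) while bidding $773 loses (payoff 0).
So the deviation strictly hurts on the open interval ($773, $2396).

($773, $2396)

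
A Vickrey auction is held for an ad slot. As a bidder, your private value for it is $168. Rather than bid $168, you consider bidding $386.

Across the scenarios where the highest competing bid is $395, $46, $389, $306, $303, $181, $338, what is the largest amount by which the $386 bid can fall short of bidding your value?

$395: same outcome either way → loss $0.
$46: same outcome either way → loss $0.
$389: same outcome either way → loss $0.
$306: truthful gives $0, deviation gives −$138 → loss $138.
$303: truthful gives $0, deviation gives −$135 → loss $135.
$181: truthful gives $0, deviation gives −$13 → loss $13.
$338: truthful gives $0, deviation gives −$170 → loss $170.
Maximum loss: $170.

$170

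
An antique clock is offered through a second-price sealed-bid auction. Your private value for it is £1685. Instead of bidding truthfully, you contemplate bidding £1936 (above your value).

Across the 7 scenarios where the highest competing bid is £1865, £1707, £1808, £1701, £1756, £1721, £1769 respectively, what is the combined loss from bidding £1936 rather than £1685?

The deviation costs you only when the competing bid falls strictly between £1685 and £1936; elsewhere both bids give the same outcome.
£1865: truthful payoff £0, deviation payoff −£180 → loss £180.
£1707: truthful payoff £0, deviation payoff −£22 → loss £22.
£1808: truthful payoff £0, deviation payoff −£123 → loss £123.
£1701: truthful payoff £0, deviation payoff −£16 → loss £16.
£1756: truthful payoff £0, deviation payoff −£71 → loss £71.
£1721: truthful payoff £0, deviation payoff −£36 → loss £36.
£1769: truthful payoff £0, deviation payoff −£84 → loss £84.
Total loss = £180 + £22 + £123 + £16 + £71 + £36 + £84 = £532.

£532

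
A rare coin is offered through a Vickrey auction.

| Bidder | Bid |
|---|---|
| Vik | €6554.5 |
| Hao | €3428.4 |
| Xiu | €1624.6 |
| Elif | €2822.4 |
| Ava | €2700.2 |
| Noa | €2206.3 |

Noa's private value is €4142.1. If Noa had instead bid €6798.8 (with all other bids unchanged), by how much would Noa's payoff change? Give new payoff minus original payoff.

The highest bid among the other bidders is €6554.5; Noa's bid doesn't change that.
Original bid €2206.3: Noa is not highest (top rival bid is €6554.5); payoff €0.
Alternative bid €6798.8: Noa is highest, pays the top rival bid €6554.5; payoff €4142.1 − €6554.5 = −€2412.4.
Change in payoff = −€2412.4 − (€0) = −€2412.4.

−€2412.4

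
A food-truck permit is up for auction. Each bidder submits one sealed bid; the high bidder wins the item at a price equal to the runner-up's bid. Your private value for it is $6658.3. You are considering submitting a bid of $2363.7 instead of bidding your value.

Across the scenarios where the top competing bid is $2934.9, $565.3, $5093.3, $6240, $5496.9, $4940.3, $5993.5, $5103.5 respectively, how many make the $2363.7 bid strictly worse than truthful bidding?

7

The deviation hurts exactly when the highest competing bid lies strictly between $2363.7 and $6658.3 — underbidding then forfeits a profitable win.
$2934.9: inside the interval → strictly worse (loss $3723.4).
$565.3: below both → same outcome either way.
$5093.3: inside the interval → strictly worse (loss $1565).
$6240: inside the interval → strictly worse (loss $418.3).
$5496.9: inside the interval → strictly worse (loss $1161.4).
$4940.3: inside the interval → strictly worse (loss $1718).
$5993.5: inside the interval → strictly worse (loss $664.8).
$5103.5: inside the interval → strictly worse (loss $1554.8).
Count: 7.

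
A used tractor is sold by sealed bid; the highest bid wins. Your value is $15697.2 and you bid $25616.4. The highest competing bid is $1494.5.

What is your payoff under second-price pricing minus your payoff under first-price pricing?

You have the highest bid, so you win under either rule.
Second-price: pay $1494.5 → payoff $14202.7.
First-price: pay your own bid $25616.4 → payoff −$9919.2.
Difference = $14202.7 − (−$9919.2) = $24121.9.

$24121.9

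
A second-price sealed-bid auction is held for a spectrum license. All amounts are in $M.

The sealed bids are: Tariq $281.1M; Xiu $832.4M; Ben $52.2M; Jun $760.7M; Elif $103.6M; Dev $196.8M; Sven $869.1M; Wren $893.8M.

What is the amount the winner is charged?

Highest bid: Wren at $893.8M, so Wren wins.
Second-highest bid: Sven at $869.1M — that is the price the winner pays.

$869.1M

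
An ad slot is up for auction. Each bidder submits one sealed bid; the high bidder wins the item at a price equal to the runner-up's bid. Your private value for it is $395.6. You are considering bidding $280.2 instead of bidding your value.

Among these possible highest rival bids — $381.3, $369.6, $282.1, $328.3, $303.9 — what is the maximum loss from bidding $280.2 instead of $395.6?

$381.3: truthful gives $14.3, deviation gives $0 → loss $14.3.
$369.6: truthful gives $26, deviation gives $0 → loss $26.
$282.1: truthful gives $113.5, deviation gives $0 → loss $113.5.
$328.3: truthful gives $67.3, deviation gives $0 → loss $67.3.
$303.9: truthful gives $91.7, deviation gives $0 → loss $91.7.
Maximum loss: $113.5.

$113.5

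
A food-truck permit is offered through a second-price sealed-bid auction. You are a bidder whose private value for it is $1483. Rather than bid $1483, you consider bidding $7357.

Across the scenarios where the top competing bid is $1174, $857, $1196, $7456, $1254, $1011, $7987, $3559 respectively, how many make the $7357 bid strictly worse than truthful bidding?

The deviation hurts exactly when the highest competing bid lies strictly between $1483 and $7357 — overbidding then wins at a price above your value.
$1174: below both → same outcome either way.
$857: below both → same outcome either way.
$1196: below both → same outcome either way.
$7456: above both → same outcome either way.
$1254: below both → same outcome either way.
$1011: below both → same outcome either way.
$7987: above both → same outcome either way.
$3559: inside the interval → strictly worse (loss $2076).
Count: 1.

1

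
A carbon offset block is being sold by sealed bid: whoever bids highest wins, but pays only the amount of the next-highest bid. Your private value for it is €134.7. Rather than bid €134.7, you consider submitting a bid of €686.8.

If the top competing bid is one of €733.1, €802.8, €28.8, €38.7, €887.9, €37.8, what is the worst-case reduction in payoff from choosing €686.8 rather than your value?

€0

€733.1: same outcome either way → loss €0.
€802.8: same outcome either way → loss €0.
€28.8: same outcome either way → loss €0.
€38.7: same outcome either way → loss €0.
€887.9: same outcome either way → loss €0.
€37.8: same outcome either way → loss €0.
Maximum loss: €0.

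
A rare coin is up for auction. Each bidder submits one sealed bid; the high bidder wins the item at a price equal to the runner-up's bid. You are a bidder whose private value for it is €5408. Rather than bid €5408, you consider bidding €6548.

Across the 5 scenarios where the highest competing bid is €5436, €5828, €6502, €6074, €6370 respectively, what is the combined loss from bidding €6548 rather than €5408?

€3170

The deviation costs you only when the competing bid falls strictly between €5408 and €6548; elsewhere both bids give the same outcome.
€5436: truthful payoff €0, deviation payoff −€28 → loss €28.
€5828: truthful payoff €0, deviation payoff −€420 → loss €420.
€6502: truthful payoff €0, deviation payoff −€1094 → loss €1094.
€6074: truthful payoff €0, deviation payoff −€666 → loss €666.
€6370: truthful payoff €0, deviation payoff −€962 → loss €962.
Total loss = €28 + €420 + €1094 + €666 + €962 = €3170.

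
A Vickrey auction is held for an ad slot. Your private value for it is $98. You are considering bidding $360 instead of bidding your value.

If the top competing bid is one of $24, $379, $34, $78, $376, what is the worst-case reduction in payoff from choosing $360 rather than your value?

$24: same outcome either way → loss $0.
$379: same outcome either way → loss $0.
$34: same outcome either way → loss $0.
$78: same outcome either way → loss $0.
$376: same outcome either way → loss $0.
Maximum loss: $0.

$0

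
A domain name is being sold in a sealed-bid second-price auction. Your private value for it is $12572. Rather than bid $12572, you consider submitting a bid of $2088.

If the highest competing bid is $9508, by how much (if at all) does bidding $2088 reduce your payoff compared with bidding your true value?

$3064

Bidding your value $12572: you win (since $12572 > $9508) and pay $9508. Payoff $3064.
Bidding $2088: you lose. Payoff $0.
The competing bid $9508 lies between your shaded bid and your value, so underbidding forfeits an item you could have won at a profitable price.
Loss from deviating = $3064 − ($0) = $3064.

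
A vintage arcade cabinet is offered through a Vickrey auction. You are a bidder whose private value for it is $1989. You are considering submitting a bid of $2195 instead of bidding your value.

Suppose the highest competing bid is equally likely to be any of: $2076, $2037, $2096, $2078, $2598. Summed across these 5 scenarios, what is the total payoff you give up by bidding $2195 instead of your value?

The deviation costs you only when the competing bid falls strictly between $1989 and $2195; elsewhere both bids give the same outcome.
$2076: truthful payoff $0, deviation payoff −$87 → loss $87.
$2037: truthful payoff $0, deviation payoff −$48 → loss $48.
$2096: truthful payoff $0, deviation payoff −$107 → loss $107.
$2078: truthful payoff $0, deviation payoff −$89 → loss $89.
$2598: outcomes coincide → loss $0.
Total loss = $87 + $48 + $107 + $89 = $331.
In a second-price auction your bid sets only whether you win, not what you pay, so bidding your true value is weakly dominant.

$331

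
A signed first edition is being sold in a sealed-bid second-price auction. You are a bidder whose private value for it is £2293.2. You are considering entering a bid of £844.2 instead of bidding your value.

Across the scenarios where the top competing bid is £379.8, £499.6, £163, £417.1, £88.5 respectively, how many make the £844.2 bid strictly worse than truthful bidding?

0

The deviation hurts exactly when the highest competing bid lies strictly between £844.2 and £2293.2 — underbidding then forfeits a profitable win.
£379.8: below both → same outcome either way.
£499.6: below both → same outcome either way.
£163: below both → same outcome either way.
£417.1: below both → same outcome either way.
£88.5: below both → same outcome either way.
Count: 0.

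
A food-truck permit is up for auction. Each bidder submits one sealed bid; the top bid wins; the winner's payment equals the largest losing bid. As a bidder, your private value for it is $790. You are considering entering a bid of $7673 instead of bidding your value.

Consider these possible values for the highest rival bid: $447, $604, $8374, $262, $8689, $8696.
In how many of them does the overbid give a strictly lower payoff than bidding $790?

The deviation hurts exactly when the highest competing bid lies strictly between $790 and $7673 — overbidding then wins at a price above your value.
$447: below both → same outcome either way.
$604: below both → same outcome either way.
$8374: above both → same outcome either way.
$262: below both → same outcome either way.
$8689: above both → same outcome either way.
$8696: above both → same outcome either way.
Count: 0.

0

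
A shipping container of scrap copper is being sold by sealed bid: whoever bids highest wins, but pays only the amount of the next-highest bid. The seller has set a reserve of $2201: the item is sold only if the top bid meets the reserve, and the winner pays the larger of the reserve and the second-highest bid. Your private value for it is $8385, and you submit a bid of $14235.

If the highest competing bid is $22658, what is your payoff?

Your bid $14235 is below the highest competing bid $22658, so you lose. Payoff $0.

$0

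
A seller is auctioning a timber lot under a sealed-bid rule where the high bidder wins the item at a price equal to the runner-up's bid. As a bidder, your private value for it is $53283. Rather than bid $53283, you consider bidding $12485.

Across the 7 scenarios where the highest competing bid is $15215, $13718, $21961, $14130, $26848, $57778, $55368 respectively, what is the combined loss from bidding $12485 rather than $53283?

$174543

The deviation costs you only when the competing bid falls strictly between $12485 and $53283; elsewhere both bids give the same outcome.
$15215: truthful payoff $38068, deviation payoff $0 → loss $38068.
$13718: truthful payoff $39565, deviation payoff $0 → loss $39565.
$21961: truthful payoff $31322, deviation payoff $0 → loss $31322.
$14130: truthful payoff $39153, deviation payoff $0 → loss $39153.
$26848: truthful payoff $26435, deviation payoff $0 → loss $26435.
$57778: outcomes coincide → loss $0.
$55368: outcomes coincide → loss $0.
Total loss = $38068 + $39565 + $31322 + $39153 + $26435 = $174543.
Truthful bidding weakly dominates here: raising your bid can only win items priced above your value, and lowering it can only forfeit items priced below.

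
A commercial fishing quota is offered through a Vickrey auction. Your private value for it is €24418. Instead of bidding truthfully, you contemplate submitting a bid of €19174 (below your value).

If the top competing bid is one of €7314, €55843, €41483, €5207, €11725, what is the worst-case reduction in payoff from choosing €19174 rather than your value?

€0

€7314: same outcome either way → loss €0.
€55843: same outcome either way → loss €0.
€41483: same outcome either way → loss €0.
€5207: same outcome either way → loss €0.
€11725: same outcome either way → loss €0.
Maximum loss: €0.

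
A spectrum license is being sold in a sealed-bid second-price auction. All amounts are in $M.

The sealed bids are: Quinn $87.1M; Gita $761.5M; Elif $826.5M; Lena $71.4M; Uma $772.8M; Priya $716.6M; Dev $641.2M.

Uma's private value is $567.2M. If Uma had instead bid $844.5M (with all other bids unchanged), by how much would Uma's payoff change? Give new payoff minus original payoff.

−$259.3M

The highest bid among the other bidders is $826.5M; Uma's bid doesn't change that.
Original bid $772.8M: Uma is not highest (top rival bid is $826.5M); payoff $0M.
Alternative bid $844.5M: Uma is highest, pays the top rival bid $826.5M; payoff $567.2M − $826.5M = −$259.3M.
Change in payoff = −$259.3M − ($0M) = −$259.3M.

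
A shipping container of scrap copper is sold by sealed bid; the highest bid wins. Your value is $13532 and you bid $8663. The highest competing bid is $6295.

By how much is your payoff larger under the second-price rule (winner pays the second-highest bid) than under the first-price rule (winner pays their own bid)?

$2368

You have the highest bid, so you win under either rule.
Second-price: pay $6295 → payoff $7237.
First-price: pay your own bid $8663 → payoff $4869.
Difference = $7237 − ($4869) = $2368.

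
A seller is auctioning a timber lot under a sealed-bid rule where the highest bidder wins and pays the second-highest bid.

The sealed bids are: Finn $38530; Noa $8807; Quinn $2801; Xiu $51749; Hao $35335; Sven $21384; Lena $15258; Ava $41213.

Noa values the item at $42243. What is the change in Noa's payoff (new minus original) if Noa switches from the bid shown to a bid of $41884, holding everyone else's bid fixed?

The highest bid among the other bidders is $51749; Noa's bid doesn't change that.
Original bid $8807: Noa is not highest (top rival bid is $51749); payoff $0.
Alternative bid $41884: Noa is not highest (top rival bid is $51749); payoff $0.
Change in payoff = $0 − ($0) = $0.

$0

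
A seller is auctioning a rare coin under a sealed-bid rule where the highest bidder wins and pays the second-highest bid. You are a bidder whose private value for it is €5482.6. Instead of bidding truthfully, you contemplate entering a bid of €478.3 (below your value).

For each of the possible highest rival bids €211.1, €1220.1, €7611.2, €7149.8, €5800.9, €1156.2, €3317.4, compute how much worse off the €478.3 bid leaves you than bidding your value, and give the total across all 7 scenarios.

The deviation costs you only when the competing bid falls strictly between €478.3 and €5482.6; elsewhere both bids give the same outcome.
€211.1: outcomes coincide → loss €0.
€1220.1: truthful payoff €4262.5, deviation payoff €0 → loss €4262.5.
€7611.2: outcomes coincide → loss €0.
€7149.8: outcomes coincide → loss €0.
€5800.9: outcomes coincide → loss €0.
€1156.2: truthful payoff €4326.4, deviation payoff €0 → loss €4326.4.
€3317.4: truthful payoff €2165.2, deviation payoff €0 → loss €2165.2.
Total loss = €4262.5 + €4326.4 + €2165.2 = €10754.1.

€10754.1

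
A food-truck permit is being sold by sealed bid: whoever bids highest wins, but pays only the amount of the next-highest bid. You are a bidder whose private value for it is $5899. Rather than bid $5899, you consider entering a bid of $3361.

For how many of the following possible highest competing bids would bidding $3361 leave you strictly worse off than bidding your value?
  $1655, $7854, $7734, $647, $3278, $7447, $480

The deviation hurts exactly when the highest competing bid lies strictly between $3361 and $5899 — underbidding then forfeits a profitable win.
$1655: below both → same outcome either way.
$7854: above both → same outcome either way.
$7734: above both → same outcome either way.
$647: below both → same outcome either way.
$3278: below both → same outcome either way.
$7447: above both → same outcome either way.
$480: below both → same outcome either way.
Count: 0.

0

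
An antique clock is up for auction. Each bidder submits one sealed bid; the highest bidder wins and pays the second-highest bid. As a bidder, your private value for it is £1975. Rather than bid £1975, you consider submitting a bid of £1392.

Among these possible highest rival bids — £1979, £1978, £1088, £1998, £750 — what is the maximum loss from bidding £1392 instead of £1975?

£0

£1979: same outcome either way → loss £0.
£1978: same outcome either way → loss £0.
£1088: same outcome either way → loss £0.
£1998: same outcome either way → loss £0.
£750: same outcome either way → loss £0.
Maximum loss: £0.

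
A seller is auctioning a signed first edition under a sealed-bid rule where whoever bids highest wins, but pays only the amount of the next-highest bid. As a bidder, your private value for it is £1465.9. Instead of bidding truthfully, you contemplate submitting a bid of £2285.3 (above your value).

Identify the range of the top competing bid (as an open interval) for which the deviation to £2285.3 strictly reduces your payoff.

(£1465.9, £2285.3)

If the competing bid is below £1465.9, both bids win at the same price — no difference.
If it is above £2285.3, both bids lose — no difference.
If it lies strictly between £1465.9 and £2285.3, bidding your value loses (payoff 0) while bidding £2285.3 wins at a price above your value (payoff negative).
So the deviation strictly hurts on the open interval (£1465.9, £2285.3).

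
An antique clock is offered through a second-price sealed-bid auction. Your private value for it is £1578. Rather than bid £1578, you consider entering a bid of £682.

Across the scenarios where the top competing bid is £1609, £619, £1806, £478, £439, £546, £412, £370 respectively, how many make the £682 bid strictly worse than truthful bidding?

The deviation hurts exactly when the highest competing bid lies strictly between £682 and £1578 — underbidding then forfeits a profitable win.
£1609: above both → same outcome either way.
£619: below both → same outcome either way.
£1806: above both → same outcome either way.
£478: below both → same outcome either way.
£439: below both → same outcome either way.
£546: below both → same outcome either way.
£412: below both → same outcome either way.
£370: below both → same outcome either way.
Count: 0.

0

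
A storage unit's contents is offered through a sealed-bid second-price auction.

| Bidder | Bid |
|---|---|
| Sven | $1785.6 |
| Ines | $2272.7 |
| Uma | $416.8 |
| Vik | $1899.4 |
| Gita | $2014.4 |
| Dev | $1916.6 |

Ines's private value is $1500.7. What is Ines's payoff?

Highest bid: Ines at $2272.7, so Ines wins.
Second-highest bid: Gita at $2014.4 — that is the price the winner pays.
Ines's payoff = value − price = $1500.7 − $2014.4 = −$513.7.

−$513.7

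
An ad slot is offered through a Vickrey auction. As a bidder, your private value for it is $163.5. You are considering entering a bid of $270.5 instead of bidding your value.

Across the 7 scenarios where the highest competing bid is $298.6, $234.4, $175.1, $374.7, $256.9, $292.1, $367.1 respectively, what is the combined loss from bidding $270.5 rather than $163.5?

$175.9

The deviation costs you only when the competing bid falls strictly between $163.5 and $270.5; elsewhere both bids give the same outcome.
$298.6: outcomes coincide → loss $0.
$234.4: truthful payoff $0, deviation payoff −$70.9 → loss $70.9.
$175.1: truthful payoff $0, deviation payoff −$11.6 → loss $11.6.
$374.7: outcomes coincide → loss $0.
$256.9: truthful payoff $0, deviation payoff −$93.4 → loss $93.4.
$292.1: outcomes coincide → loss $0.
$367.1: outcomes coincide → loss $0.
Total loss = $70.9 + $11.6 + $93.4 = $175.9.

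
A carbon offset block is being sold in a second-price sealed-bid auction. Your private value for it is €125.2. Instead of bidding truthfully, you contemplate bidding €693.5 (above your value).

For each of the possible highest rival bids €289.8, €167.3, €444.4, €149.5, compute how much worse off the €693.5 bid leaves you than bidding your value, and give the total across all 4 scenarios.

The deviation costs you only when the competing bid falls strictly between €125.2 and €693.5; elsewhere both bids give the same outcome.
€289.8: truthful payoff €0, deviation payoff −€164.6 → loss €164.6.
€167.3: truthful payoff €0, deviation payoff −€42.1 → loss €42.1.
€444.4: truthful payoff €0, deviation payoff −€319.2 → loss €319.2.
€149.5: truthful payoff €0, deviation payoff −€24.3 → loss €24.3.
Total loss = €164.6 + €42.1 + €319.2 + €24.3 = €550.2.

€550.2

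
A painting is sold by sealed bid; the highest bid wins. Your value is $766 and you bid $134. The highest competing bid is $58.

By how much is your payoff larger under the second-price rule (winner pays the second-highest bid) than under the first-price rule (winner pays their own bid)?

You have the highest bid, so you win under either rule.
Second-price: pay $58 → payoff $708.
First-price: pay your own bid $134 → payoff $632.
Difference = $708 − ($632) = $76.

$76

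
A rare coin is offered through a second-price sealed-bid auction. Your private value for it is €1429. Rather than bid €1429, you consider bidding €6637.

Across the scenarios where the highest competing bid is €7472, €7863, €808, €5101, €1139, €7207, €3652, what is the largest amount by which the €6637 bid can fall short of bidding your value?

€7472: same outcome either way → loss €0.
€7863: same outcome either way → loss €0.
€808: same outcome either way → loss €0.
€5101: truthful gives €0, deviation gives −€3672 → loss €3672.
€1139: same outcome either way → loss €0.
€7207: same outcome either way → loss €0.
€3652: truthful gives €0, deviation gives −€2223 → loss €2223.
Maximum loss: €3672.

€3672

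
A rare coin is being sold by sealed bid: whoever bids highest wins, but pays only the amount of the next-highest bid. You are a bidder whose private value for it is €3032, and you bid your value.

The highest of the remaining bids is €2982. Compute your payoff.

Your bid €3032 exceeds the highest competing bid €2982, so you win.
In a second-price auction the winner pays the second-highest bid, €2982.
Payoff = value − price = €3032 − €2982 = €50.

€50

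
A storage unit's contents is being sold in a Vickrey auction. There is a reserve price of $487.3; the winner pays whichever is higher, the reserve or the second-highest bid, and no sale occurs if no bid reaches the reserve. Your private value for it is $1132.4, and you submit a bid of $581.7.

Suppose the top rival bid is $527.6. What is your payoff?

Your bid $581.7 is the highest and exceeds the reserve.
Price = max(second-highest bid, reserve) = max($527.6, $487.3) = $527.6.
Payoff = $1132.4 − $527.6 = $604.8.

$604.8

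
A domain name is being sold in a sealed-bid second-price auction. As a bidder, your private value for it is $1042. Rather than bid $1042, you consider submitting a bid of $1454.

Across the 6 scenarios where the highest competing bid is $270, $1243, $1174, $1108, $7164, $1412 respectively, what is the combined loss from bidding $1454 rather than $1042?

$769

The deviation costs you only when the competing bid falls strictly between $1042 and $1454; elsewhere both bids give the same outcome.
$270: outcomes coincide → loss $0.
$1243: truthful payoff $0, deviation payoff −$201 → loss $201.
$1174: truthful payoff $0, deviation payoff −$132 → loss $132.
$1108: truthful payoff $0, deviation payoff −$66 → loss $66.
$7164: outcomes coincide → loss $0.
$1412: truthful payoff $0, deviation payoff −$370 → loss $370.
Total loss = $201 + $132 + $66 + $370 = $769.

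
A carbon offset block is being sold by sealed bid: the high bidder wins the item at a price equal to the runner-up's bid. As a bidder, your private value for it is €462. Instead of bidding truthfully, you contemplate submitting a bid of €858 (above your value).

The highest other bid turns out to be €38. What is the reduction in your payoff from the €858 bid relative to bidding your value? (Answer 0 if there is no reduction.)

€0

Bidding your value €462: you win (since €462 > €38) and pay €38. Payoff €424.
Bidding €858: you win and pay €38. Payoff €462 − €38 = €424.
Difference = €424 − €424 = €0; both bids lead to the same outcome because the competing bid is below both your value and your alternative bid.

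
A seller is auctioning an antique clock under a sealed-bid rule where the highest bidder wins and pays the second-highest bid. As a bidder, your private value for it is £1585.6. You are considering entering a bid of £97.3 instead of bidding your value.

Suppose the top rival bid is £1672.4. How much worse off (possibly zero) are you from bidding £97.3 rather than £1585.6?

£0

Bidding your value £1585.6: you lose (since £1585.6 < £1672.4). Payoff £0.
Bidding £97.3: you lose. Payoff £0.
Difference = £0 − £0 = £0; both bids lead to the same outcome because the competing bid is above both your value and your alternative bid.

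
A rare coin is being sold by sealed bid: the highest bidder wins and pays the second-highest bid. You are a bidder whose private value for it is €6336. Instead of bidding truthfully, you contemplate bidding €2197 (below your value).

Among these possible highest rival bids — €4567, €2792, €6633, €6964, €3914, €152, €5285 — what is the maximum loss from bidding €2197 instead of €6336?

€3544

€4567: truthful gives €1769, deviation gives €0 → loss €1769.
€2792: truthful gives €3544, deviation gives €0 → loss €3544.
€6633: same outcome either way → loss €0.
€6964: same outcome either way → loss €0.
€3914: truthful gives €2422, deviation gives €0 → loss €2422.
€152: same outcome either way → loss €0.
€5285: truthful gives €1051, deviation gives €0 → loss €1051.
Maximum loss: €3544.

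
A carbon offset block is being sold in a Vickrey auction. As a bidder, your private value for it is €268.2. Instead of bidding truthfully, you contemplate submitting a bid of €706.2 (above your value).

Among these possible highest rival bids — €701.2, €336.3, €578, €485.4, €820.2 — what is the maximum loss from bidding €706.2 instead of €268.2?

€701.2: truthful gives €0, deviation gives −€433 → loss €433.
€336.3: truthful gives €0, deviation gives −€68.1 → loss €68.1.
€578: truthful gives €0, deviation gives −€309.8 → loss €309.8.
€485.4: truthful gives €0, deviation gives −€217.2 → loss €217.2.
€820.2: same outcome either way → loss €0.
Maximum loss: €433.

€433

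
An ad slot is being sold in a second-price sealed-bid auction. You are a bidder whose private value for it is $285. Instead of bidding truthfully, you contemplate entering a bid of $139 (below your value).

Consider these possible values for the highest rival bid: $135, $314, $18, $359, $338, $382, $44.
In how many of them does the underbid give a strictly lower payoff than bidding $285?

0

The deviation hurts exactly when the highest competing bid lies strictly between $139 and $285 — underbidding then forfeits a profitable win.
$135: below both → same outcome either way.
$314: above both → same outcome either way.
$18: below both → same outcome either way.
$359: above both → same outcome either way.
$338: above both → same outcome either way.
$382: above both → same outcome either way.
$44: below both → same outcome either way.
Count: 0.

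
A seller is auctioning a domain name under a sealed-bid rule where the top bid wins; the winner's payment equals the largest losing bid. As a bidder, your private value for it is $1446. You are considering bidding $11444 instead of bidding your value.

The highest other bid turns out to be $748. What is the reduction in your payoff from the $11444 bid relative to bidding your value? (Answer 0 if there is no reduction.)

Bidding your value $1446: you win (since $1446 > $748) and pay $748. Payoff $698.
Bidding $11444: you win and pay $748. Payoff $1446 − $748 = $698.
Difference = $698 − $698 = $0; both bids lead to the same outcome because the competing bid is below both your value and your alternative bid.

$0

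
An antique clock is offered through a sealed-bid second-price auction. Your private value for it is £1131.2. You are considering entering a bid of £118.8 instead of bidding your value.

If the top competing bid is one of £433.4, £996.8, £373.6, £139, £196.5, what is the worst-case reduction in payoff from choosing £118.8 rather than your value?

£992.2

£433.4: truthful gives £697.8, deviation gives £0 → loss £697.8.
£996.8: truthful gives £134.4, deviation gives £0 → loss £134.4.
£373.6: truthful gives £757.6, deviation gives £0 → loss £757.6.
£139: truthful gives £992.2, deviation gives £0 → loss £992.2.
£196.5: truthful gives £934.7, deviation gives £0 → loss £934.7.
Maximum loss: £992.2.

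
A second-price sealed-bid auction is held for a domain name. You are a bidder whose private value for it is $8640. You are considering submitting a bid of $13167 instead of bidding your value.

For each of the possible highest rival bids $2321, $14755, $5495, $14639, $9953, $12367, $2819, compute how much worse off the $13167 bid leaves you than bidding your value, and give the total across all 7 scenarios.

The deviation costs you only when the competing bid falls strictly between $8640 and $13167; elsewhere both bids give the same outcome.
$2321: outcomes coincide → loss $0.
$14755: outcomes coincide → loss $0.
$5495: outcomes coincide → loss $0.
$14639: outcomes coincide → loss $0.
$9953: truthful payoff $0, deviation payoff −$1313 → loss $1313.
$12367: truthful payoff $0, deviation payoff −$3727 → loss $3727.
$2819: outcomes coincide → loss $0.
Total loss = $1313 + $3727 = $5040.

$5040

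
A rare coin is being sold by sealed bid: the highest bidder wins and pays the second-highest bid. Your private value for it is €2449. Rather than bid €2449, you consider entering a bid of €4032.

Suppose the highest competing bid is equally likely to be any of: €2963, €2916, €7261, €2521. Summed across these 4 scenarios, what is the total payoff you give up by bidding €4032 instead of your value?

€1053

The deviation costs you only when the competing bid falls strictly between €2449 and €4032; elsewhere both bids give the same outcome.
€2963: truthful payoff €0, deviation payoff −€514 → loss €514.
€2916: truthful payoff €0, deviation payoff −€467 → loss €467.
€7261: outcomes coincide → loss €0.
€2521: truthful payoff €0, deviation payoff −€72 → loss €72.
Total loss = €514 + €467 + €72 = €1053.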